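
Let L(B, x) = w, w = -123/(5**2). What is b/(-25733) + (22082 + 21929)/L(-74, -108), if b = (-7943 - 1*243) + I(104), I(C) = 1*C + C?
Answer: -28312395281/3165159 ≈ -8945.0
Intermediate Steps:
I(C) = 2*C (I(C) = C + C = 2*C)
b = -7978 (b = (-7943 - 1*243) + 2*104 = (-7943 - 243) + 208 = -8186 + 208 = -7978)
w = -123/25 ≈ -4.9200
L(B, x) = -123/25
b/(-25733) + (22082 + 21929)/L(-74, -108) = -7978/(-25733) + (22082 + 21929)/(-123/25) = -7978*(-1/25733) + 44011*(-25/123) = 7978/25733 - 1100275/123 = -28312395281/3165159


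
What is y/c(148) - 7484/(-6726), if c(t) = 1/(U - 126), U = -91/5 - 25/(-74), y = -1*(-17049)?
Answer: -3051925221683/1244310 ≈ -2.4527e+6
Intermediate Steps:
y = 17049
U = -6609/370 (U = -91*1/5 - 25*(-1/74) = -91/5 + 25/74 = -6609/370 ≈ -17.862)
c(t) = -370/53229 (c(t) = 1/(-6609/370 - 126) = 1/(-53229/370) = -370/53229)
y/c(148) - 7484/(-6726) = 17049/(-370/53229) - 7484/(-6726) = 17049*(-53229/370) - 7484*(-1/6726) = -907501221/370 + 3742/3363 = -3051925221683/1244310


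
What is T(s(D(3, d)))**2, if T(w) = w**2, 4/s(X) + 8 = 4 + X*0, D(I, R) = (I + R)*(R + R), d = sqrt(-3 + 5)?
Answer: 1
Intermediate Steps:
d = sqrt(2) ≈ 1.4142
D(I, R) = 2*R*(I + R) (D(I, R) = (I + R)*(2*R) = 2*R*(I + R))
s(X) = -1 (s(X) = 4/(-8 + (4 + X*0)) = 4/(-8 + (4 + 0)) = 4/(-8 + 4) = 4/(-4) = 4*(-1/4) = -1)
T(s(D(3, d)))**2 = ((-1)**2)**2 = 1**2 = 1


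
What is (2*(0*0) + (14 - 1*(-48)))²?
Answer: 3844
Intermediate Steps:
(2*(0*0) + (14 - 1*(-48)))² = (2*0 + (14 + 48))² = (0 + 62)² = 62² = 3844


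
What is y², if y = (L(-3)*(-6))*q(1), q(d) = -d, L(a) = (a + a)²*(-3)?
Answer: 419904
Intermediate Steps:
L(a) = -12*a² (L(a) = (2*a)²*(-3) = (4*a²)*(-3) = -12*a²)
y = -648 (y = (-12*(-3)²*(-6))*(-1*1) = (-12*9*(-6))*(-1) = -108*(-6)*(-1) = 648*(-1) = -648)
y² = (-648)² = 419904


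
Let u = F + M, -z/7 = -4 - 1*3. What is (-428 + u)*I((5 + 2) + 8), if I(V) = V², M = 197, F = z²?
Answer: 488250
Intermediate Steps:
z = 49 (z = -7*(-4 - 1*3) = -7*(-4 - 3) = -7*(-7) = 49)
F = 2401 (F = 49² = 2401)
u = 2598 (u = 2401 + 197 = 2598)
(-428 + u)*I((5 + 2) + 8) = (-428 + 2598)*((5 + 2) + 8)² = 2170*(7 + 8)² = 2170*15² = 2170*225 = 488250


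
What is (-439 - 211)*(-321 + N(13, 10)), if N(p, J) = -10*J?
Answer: 273650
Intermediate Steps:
(-439 - 211)*(-321 + N(13, 10)) = (-439 - 211)*(-321 - 10*10) = -650*(-321 - 100) = -650*(-421) = 273650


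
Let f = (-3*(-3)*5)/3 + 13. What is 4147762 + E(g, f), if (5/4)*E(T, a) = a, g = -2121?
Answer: 20738922/5 ≈ 4.1478e+6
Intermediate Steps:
f = 28 (f = (9*5)/3 + 13 = (⅓)*45 + 13 = 15 + 13 = 28)
E(T, a) = 4*a/5
4147762 + E(g, f) = 4147762 + (⅘)*28 = 4147762 + 112/5 = 20738922/5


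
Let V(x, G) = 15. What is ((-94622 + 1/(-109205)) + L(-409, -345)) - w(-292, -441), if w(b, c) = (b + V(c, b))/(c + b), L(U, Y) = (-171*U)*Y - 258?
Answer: -1939051769811793/80047265 ≈ -2.4224e+7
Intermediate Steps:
L(U, Y) = -258 - 171*U*Y (L(U, Y) = -171*U*Y - 258 = -258 - 171*U*Y)
w(b, c) = (15 + b)/(b + c) (w(b, c) = (b + 15)/(c + b) = (15 + b)/(b + c))
((-94622 + 1/(-109205)) + L(-409, -345)) - w(-292, -441) = ((-94622 + 1/(-109205)) + (-258 - 171*(-409)*(-345))) - (15 - 292)/(-292 - 441) = ((-94622 - 1/109205) + (-258 - 24128955)) - (-277)/(-733) = (-10333195511/109205 - 24129213) - (-1)*(-277)/733 = -2645363901176/109205 - 1*277/733 = -2645363901176/109205 - 277/733 = -1939051769811793/80047265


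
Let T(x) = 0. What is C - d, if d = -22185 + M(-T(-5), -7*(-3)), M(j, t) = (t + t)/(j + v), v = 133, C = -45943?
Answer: -451408/19 ≈ -23758.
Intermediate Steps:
M(j, t) = 2*t/(133 + j) (M(j, t) = (t + t)/(j + 133) = (2*t)/(133 + j) = 2*t/(133 + j))
d = -421509/19 (d = -22185 + 2*(-7*(-3))/(133 - 1*0) = -22185 + 2*21/(133 + 0) = -22185 + 2*21/133 = -22185 + 2*21*(1/133) = -22185 + 6/19 = -421509/19 ≈ -22185.)
C - d = -45943 - 1*(-421509/19) = -45943 + 421509/19 = -451408/19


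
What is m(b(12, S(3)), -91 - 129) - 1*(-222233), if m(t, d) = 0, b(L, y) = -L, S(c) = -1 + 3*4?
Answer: 222233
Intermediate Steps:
S(c) = 11 (S(c) = -1 + 12 = 11)
m(b(12, S(3)), -91 - 129) - 1*(-222233) = 0 - 1*(-222233) = 0 + 222233 = 222233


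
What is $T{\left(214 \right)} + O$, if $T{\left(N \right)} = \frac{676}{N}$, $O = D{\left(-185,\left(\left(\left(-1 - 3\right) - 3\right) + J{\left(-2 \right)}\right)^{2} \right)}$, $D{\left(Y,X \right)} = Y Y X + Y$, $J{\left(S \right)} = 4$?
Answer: $\frac{32939218}{107} \approx 3.0784 \cdot 10^{5}$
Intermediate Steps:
$D{\left(Y,X \right)} = Y + X Y^{2}$ ($D{\left(Y,X \right)} = Y^{2} X + Y = X Y^{2} + Y = Y + X Y^{2}$)
$O = 307840$ ($O = - 185 \left(1 + \left(\left(\left(-1 - 3\right) - 3\right) + 4\right)^{2} \left(-185\right)\right) = - 185 \left(1 + \left(\left(-4 - 3\right) + 4\right)^{2} \left(-185\right)\right) = - 185 \left(1 + \left(-7 + 4\right)^{2} \left(-185\right)\right) = - 185 \left(1 + \left(-3\right)^{2} \left(-185\right)\right) = - 185 \left(1 + 9 \left(-185\right)\right) = - 185 \left(1 - 1665\right) = \left(-185\right) \left(-1664\right) = 307840$)
$T{\left(214 \right)} + O = \frac{676}{214} + 307840 = 676 \cdot \frac{1}{214} + 307840 = \frac{338}{107} + 307840 = \frac{32939218}{107}$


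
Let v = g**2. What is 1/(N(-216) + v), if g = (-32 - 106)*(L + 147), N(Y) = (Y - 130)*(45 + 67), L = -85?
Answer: 1/73166384 ≈ 1.3667e-8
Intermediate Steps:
N(Y) = -14560 + 112*Y (N(Y) = (-130 + Y)*112 = -14560 + 112*Y)
g = -8556 (g = (-32 - 106)*(-85 + 147) = -138*62 = -8556)
v = 73205136 (v = (-8556)**2 = 73205136)
1/(N(-216) + v) = 1/((-14560 + 112*(-216)) + 73205136) = 1/((-14560 - 24192) + 73205136) = 1/(-38752 + 73205136) = 1/73166384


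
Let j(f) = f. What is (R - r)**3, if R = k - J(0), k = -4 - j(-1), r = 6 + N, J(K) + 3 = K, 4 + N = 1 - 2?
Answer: -1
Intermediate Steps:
N = -5 (N = -4 + (1 - 2) = -4 - 1 = -5)
J(K) = -3 + K
r = 1 (r = 6 - 5 = 1)
k = -3 (k = -4 - 1*(-1) = -4 + 1 = -3)
R = 0 (R = -3 - (-3 + 0) = -3 - 1*(-3) = -3 + 3 = 0)
(R - r)**3 = (0 - 1*1)**3 = (0 - 1)**3 = (-1)**3 = -1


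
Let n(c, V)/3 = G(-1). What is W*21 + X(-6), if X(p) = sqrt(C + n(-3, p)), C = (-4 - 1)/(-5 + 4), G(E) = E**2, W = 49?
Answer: 1029 + 2*sqrt(2) ≈ 1031.8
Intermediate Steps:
n(c, V) = 3 (n(c, V) = 3*(-1)**2 = 3*1 = 3)
C = 5 (C = -5/(-1) = -5*(-1) = 5)
X(p) = 2*sqrt(2) (X(p) = sqrt(5 + 3) = sqrt(8) = 2*sqrt(2))
W*21 + X(-6) = 49*21 + 2*sqrt(2) = 1029 + 2*sqrt(2)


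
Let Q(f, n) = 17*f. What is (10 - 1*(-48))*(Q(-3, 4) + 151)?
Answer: 5800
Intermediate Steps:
(10 - 1*(-48))*(Q(-3, 4) + 151) = (10 - 1*(-48))*(17*(-3) + 151) = (10 + 48)*(-51 + 151) = 58*100 = 5800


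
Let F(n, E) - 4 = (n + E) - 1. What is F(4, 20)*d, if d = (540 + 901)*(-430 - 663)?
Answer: -42525351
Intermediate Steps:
F(n, E) = 3 + E + n (F(n, E) = 4 + ((n + E) - 1) = 4 + ((E + n) - 1) = 4 + (-1 + E + n) = 3 + E + n)
d = -1575013 (d = 1441*(-1093) = -1575013)
F(4, 20)*d = (3 + 20 + 4)*(-1575013) = 27*(-1575013) = -42525351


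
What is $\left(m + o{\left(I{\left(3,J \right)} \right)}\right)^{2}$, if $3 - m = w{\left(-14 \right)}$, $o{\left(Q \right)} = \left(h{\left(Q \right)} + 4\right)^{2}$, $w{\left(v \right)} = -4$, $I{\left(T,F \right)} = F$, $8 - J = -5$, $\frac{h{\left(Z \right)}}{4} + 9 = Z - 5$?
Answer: $49$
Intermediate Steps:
$h{\left(Z \right)} = -56 + 4 Z$ ($h{\left(Z \right)} = -36 + 4 \left(Z - 5\right) = -36 + 4 \left(-5 + Z\right) = -36 + \left(-20 + 4 Z\right) = -56 + 4 Z$)
$J = 13$ ($J = 8 - -5 = 8 + 5 = 13$)
$o{\left(Q \right)} = \left(-52 + 4 Q\right)^{2}$ ($o{\left(Q \right)} = \left(\left(-56 + 4 Q\right) + 4\right)^{2} = \left(-52 + 4 Q\right)^{2}$)
$m = 7$ ($m = 3 - -4 = 3 + 4 = 7$)
$\left(m + o{\left(I{\left(3,J \right)} \right)}\right)^{2} = \left(7 + 16 \left(-13 + 13\right)^{2}\right)^{2} = \left(7 + 16 \cdot 0^{2}\right)^{2} = \left(7 + 16 \cdot 0\right)^{2} = \left(7 + 0\right)^{2} = 7^{2} = 49$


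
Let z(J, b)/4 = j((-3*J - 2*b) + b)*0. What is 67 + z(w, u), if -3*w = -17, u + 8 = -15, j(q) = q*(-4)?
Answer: 67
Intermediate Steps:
j(q) = -4*q
u = -23 (u = -8 - 15 = -23)
w = 17/3 (w = -⅓*(-17) = 17/3 ≈ 5.6667)
z(J, b) = 0 (z(J, b) = 4*(-4*((-3*J - 2*b) + b)*0) = 4*(-4*(-b - 3*J)*0) = 4*((4*b + 12*J)*0) = 4*0 = 0)
67 + z(w, u) = 67 + 0 = 67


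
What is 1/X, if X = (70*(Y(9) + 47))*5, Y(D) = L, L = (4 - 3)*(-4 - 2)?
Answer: 1/14350 ≈ 6.9686e-5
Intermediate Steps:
L = -6 (L = 1*(-6) = -6)
Y(D) = -6
X = 14350 (X = (70*(-6 + 47))*5 = (70*41)*5 = 2870*5 = 14350)
1/X = 1/14350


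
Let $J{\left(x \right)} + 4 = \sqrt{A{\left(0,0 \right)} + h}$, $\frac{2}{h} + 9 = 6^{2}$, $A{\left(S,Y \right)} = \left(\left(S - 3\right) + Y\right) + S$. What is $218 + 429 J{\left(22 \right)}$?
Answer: $-1498 + \frac{143 i \sqrt{237}}{3} \approx -1498.0 + 733.82 i$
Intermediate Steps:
$A{\left(S,Y \right)} = -3 + Y + 2 S$ ($A{\left(S,Y \right)} = \left(\left(S - 3\right) + Y\right) + S = \left(\left(-3 + S\right) + Y\right) + S = \left(-3 + S + Y\right) + S = -3 + Y + 2 S$)
$h = \frac{2}{27}$ ($h = \frac{2}{-9 + 6^{2}} = \frac{2}{-9 + 36} = \frac{2}{27} \approx 0.074074$)
$J{\left(x \right)} = -4 + \frac{i \sqrt{237}}{9}$ ($J{\left(x \right)} = -4 + \sqrt{\left(-3 + 0 + 2 \cdot 0\right) + \frac{2}{27}} = -4 + \sqrt{\left(-3 + 0 + 0\right) + \frac{2}{27}} = -4 + \sqrt{-3 + \frac{2}{27}} = -4 + \sqrt{- \frac{79}{27}} = -4 + \frac{i \sqrt{237}}{9}$)
$218 + 429 J{\left(22 \right)} = 218 + 429 \left(-4 + \frac{i \sqrt{237}}{9}\right) = 218 - \left(1716 - \frac{143 i \sqrt{237}}{3}\right) = -1498 + \frac{143 i \sqrt{237}}{3}$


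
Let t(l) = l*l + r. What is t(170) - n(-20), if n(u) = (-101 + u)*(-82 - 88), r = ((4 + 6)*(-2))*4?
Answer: 8250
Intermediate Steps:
r = -80 (r = (10*(-2))*4 = -20*4 = -80)
n(u) = 17170 - 170*u (n(u) = (-101 + u)*(-170) = 17170 - 170*u)
t(l) = -80 + l² (t(l) = l*l - 80 = l² - 80 = -80 + l²)
t(170) - n(-20) = (-80 + 170²) - (17170 - 170*(-20)) = (-80 + 28900) - (17170 + 3400) = 28820 - 1*20570 = 28820 - 20570 = 8250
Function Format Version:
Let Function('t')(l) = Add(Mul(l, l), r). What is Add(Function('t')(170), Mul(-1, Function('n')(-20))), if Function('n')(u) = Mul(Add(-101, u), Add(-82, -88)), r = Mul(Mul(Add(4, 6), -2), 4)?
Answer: 8250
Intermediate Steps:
r = -80 (r = Mul(Mul(10, -2), 4) = Mul(-20, 4) = -80)
Function('n')(u) = Add(17170, Mul(-170, u)) (Function('n')(u) = Mul(Add(-101, u), -170) = Add(17170, Mul(-170, u)))
Function('t')(l) = Add(-80, Pow(l, 2)) (Function('t')(l) = Add(Mul(l, l), -80) = Add(Pow(l, 2), -80) = Add(-80, Pow(l, 2)))
Add(Function('t')(170), Mul(-1, Function('n')(-20))) = Add(Add(-80, Pow(170, 2)), Mul(-1, Add(17170, Mul(-170, -20)))) = Add(Add(-80, 28900), Mul(-1, Add(17170, 3400))) = Add(28820, Mul(-1, 20570)) = Add(28820, -20570) = 8250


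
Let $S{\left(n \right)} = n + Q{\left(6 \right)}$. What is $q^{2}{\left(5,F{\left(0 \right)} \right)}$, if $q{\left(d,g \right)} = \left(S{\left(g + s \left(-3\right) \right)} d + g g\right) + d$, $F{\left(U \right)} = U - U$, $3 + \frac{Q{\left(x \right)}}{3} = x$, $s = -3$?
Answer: $9025$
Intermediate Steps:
$Q{\left(x \right)} = -9 + 3 x$
$F{\left(U \right)} = 0$
$S{\left(n \right)} = 9 + n$ ($S{\left(n \right)} = n + \left(-9 + 3 \cdot 6\right) = n + \left(-9 + 18\right) = n + 9 = 9 + n$)
$q{\left(d,g \right)} = d + g^{2} + d \left(18 + g\right)$ ($q{\left(d,g \right)} = \left(\left(9 + \left(g - -9\right)\right) d + g g\right) + d = \left(\left(9 + \left(g + 9\right)\right) d + g^{2}\right) + d = \left(\left(9 + \left(9 + g\right)\right) d + g^{2}\right) + d = \left(\left(18 + g\right) d + g^{2}\right) + d = \left(d \left(18 + g\right) + g^{2}\right) + d = \left(g^{2} + d \left(18 + g\right)\right) + d = d + g^{2} + d \left(18 + g\right)$)
$q^{2}{\left(5,F{\left(0 \right)} \right)} = \left(5 + 0^{2} + 5 \left(18 + 0\right)\right)^{2} = \left(5 + 0 + 5 \cdot 18\right)^{2} = \left(5 + 0 + 90\right)^{2} = 95^{2} = 9025$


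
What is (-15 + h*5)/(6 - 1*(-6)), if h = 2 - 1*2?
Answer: -5/4 ≈ -1.2500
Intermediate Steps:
h = 0 (h = 2 - 2 = 0)
(-15 + h*5)/(6 - 1*(-6)) = (-15 + 0*5)/(6 - 1*(-6)) = (-15 + 0)/(6 + 6) = -15/12 = -15*1/12 = -5/4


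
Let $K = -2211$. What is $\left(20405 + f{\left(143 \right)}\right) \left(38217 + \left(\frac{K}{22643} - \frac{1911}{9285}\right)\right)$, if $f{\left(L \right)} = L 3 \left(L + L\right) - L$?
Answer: $\frac{382868953787647404}{70080085} \approx 5.4633 \cdot 10^{9}$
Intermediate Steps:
$f{\left(L \right)} = - L + 6 L^{2}$ ($f{\left(L \right)} = 3 L 2 L - L = 6 L^{2} - L = - L + 6 L^{2}$)
$\left(20405 + f{\left(143 \right)}\right) \left(38217 + \left(\frac{K}{22643} - \frac{1911}{9285}\right)\right) = \left(20405 + 143 \left(-1 + 6 \cdot 143\right)\right) \left(38217 - \left(\frac{637}{3095} + \frac{2211}{22643}\right)\right) = \left(20405 + 143 \left(-1 + 858\right)\right) \left(38217 - \frac{21266636}{70080085}\right) = \left(20405 + 143 \cdot 857\right) \left(38217 - \frac{21266636}{70080085}\right) = \left(20405 + 122551\right) \left(38217 - \frac{21266636}{70080085}\right) = 142956 \cdot \frac{2678229341809}{70080085} = \frac{382868953787647404}{70080085}$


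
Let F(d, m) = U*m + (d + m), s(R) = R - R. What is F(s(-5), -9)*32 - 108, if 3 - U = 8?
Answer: 1044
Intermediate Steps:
U = -5 (U = 3 - 1*8 = 3 - 8 = -5)
s(R) = 0
F(d, m) = d - 4*m (F(d, m) = -5*m + (d + m) = d - 4*m)
F(s(-5), -9)*32 - 108 = (0 - 4*(-9))*32 - 108 = (0 + 36)*32 - 108 = 36*32 - 108 = 1152 - 108 = 1044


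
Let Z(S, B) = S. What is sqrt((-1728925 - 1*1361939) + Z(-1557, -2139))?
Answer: I*sqrt(3092421) ≈ 1758.5*I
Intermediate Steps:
sqrt((-1728925 - 1*1361939) + Z(-1557, -2139)) = sqrt((-1728925 - 1*1361939) - 1557) = sqrt((-1728925 - 1361939) - 1557) = sqrt(-3090864 - 1557) = sqrt(-3092421) = I*sqrt(3092421)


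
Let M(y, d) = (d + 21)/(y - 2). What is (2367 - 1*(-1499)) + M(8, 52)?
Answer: 23269/6 ≈ 3878.2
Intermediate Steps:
M(y, d) = (21 + d)/(-2 + y)
(2367 - 1*(-1499)) + M(8, 52) = (2367 - 1*(-1499)) + (21 + 52)/(-2 + 8) = (2367 + 1499) + 73/6 = 3866 + (⅙)*73 = 3866 + 73/6 = 23269/6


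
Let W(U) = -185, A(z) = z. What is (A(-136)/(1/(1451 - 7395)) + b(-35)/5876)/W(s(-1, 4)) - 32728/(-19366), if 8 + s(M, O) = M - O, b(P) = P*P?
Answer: -45977096642107/10526001980 ≈ -4368.0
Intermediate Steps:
b(P) = P**2
s(M, O) = -8 + M - O (s(M, O) = -8 + (M - O) = -8 + M - O)
(A(-136)/(1/(1451 - 7395)) + b(-35)/5876)/W(s(-1, 4)) - 32728/(-19366) = (-136/(1/(1451 - 7395)) + (-35)**2/5876)/(-185) - 32728/(-19366) = (-136/(1/(-5944)) + 1225*(1/5876))*(-1/185) - 32728*(-1/19366) = (-136/(-1/5944) + 1225/5876)*(-1/185) + 16364/9683 = (-136*(-5944) + 1225/5876)*(-1/185) + 16364/9683 = (808384 + 1225/5876)*(-1/185) + 16364/9683 = (4750065609/5876)*(-1/185) + 16364/9683 = -4750065609/1087060 + 16364/9683 = -45977096642107/10526001980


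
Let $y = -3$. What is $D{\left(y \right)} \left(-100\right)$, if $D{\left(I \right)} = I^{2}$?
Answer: $-900$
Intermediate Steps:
$D{\left(y \right)} \left(-100\right) = \left(-3\right)^{2} \left(-100\right) = 9 \left(-100\right) = -900$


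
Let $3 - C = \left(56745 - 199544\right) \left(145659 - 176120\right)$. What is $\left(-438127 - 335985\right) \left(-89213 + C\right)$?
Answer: $3367301698555488$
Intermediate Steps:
$C = -4349800336$ ($C = 3 - \left(56745 - 199544\right) \left(145659 - 176120\right) = 3 - \left(-142799\right) \left(-30461\right) = 3 - 4349800339 = -4349800336$)
$\left(-438127 - 335985\right) \left(-89213 + C\right) = \left(-438127 - 335985\right) \left(-89213 - 4349800336\right) = \left(-774112\right) \left(-4349889549\right) = 3367301698555488$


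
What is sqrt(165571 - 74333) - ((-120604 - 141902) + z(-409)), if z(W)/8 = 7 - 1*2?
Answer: 262466 + 49*sqrt(38) ≈ 2.6277e+5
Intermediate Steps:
z(W) = 40 (z(W) = 8*(7 - 1*2) = 8*(7 - 2) = 8*5 = 40)
sqrt(165571 - 74333) - ((-120604 - 141902) + z(-409)) = sqrt(165571 - 74333) - ((-120604 - 141902) + 40) = sqrt(91238) - (-262506 + 40) = 49*sqrt(38) - 1*(-262466) = 49*sqrt(38) + 262466 = 262466 + 49*sqrt(38)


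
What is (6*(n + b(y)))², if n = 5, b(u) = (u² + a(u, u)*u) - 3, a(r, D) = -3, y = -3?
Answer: 14400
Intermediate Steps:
b(u) = -3 + u² - 3*u (b(u) = (u² - 3*u) - 3 = -3 + u² - 3*u)
(6*(n + b(y)))² = (6*(5 + (-3 + (-3)² - 3*(-3))))² = (6*(5 + (-3 + 9 + 9)))² = (6*(5 + 15))² = (6*20)² = 120² = 14400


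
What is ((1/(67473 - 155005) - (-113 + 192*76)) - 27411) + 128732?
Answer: 7601453943/87532 ≈ 86842.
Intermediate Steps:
((1/(67473 - 155005) - (-113 + 192*76)) - 27411) + 128732 = ((1/(-87532) - (-113 + 14592)) - 27411) + 128732 = ((-1/87532 - 1*14479) - 27411) + 128732 = ((-1/87532 - 14479) - 27411) + 128732 = (-1267375829/87532 - 27411) + 128732 = -3666715481/87532 + 128732 = 7601453943/87532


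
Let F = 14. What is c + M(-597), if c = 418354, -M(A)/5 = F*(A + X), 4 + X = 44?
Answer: 457344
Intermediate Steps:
X = 40 (X = -4 + 44 = 40)
M(A) = -2800 - 70*A (M(A) = -70*(A + 40) = -70*(40 + A) = -5*(560 + 14*A) = -2800 - 70*A)
c + M(-597) = 418354 + (-2800 - 70*(-597)) = 418354 + (-2800 + 41790) = 418354 + 38990 = 457344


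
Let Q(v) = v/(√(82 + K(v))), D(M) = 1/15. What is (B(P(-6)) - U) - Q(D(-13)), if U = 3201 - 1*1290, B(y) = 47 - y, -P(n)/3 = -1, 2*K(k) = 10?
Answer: -1867 - √87/1305 ≈ -1867.0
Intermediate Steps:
K(k) = 5 (K(k) = (½)*10 = 5)
P(n) = 3 (P(n) = -3*(-1) = 3)
U = 1911 (U = 3201 - 1290 = 1911)
D(M) = 1/15
Q(v) = v*√87/87 (Q(v) = v/(√(82 + 5)) = v/(√87) = v*(√87/87) = v*√87/87)
(B(P(-6)) - U) - Q(D(-13)) = ((47 - 1*3) - 1*1911) - √87/(87*15) = ((47 - 3) - 1911) - √87/1305 = (44 - 1911) - √87/1305 = -1867 - √87/1305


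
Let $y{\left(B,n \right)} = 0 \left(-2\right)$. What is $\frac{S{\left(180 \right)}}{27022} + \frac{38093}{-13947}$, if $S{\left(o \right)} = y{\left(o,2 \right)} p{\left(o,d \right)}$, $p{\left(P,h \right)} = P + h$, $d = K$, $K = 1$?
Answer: $- \frac{38093}{13947} \approx -2.7313$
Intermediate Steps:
$y{\left(B,n \right)} = 0$
$d = 1$
$S{\left(o \right)} = 0$ ($S{\left(o \right)} = 0 \left(o + 1\right) = 0 \left(1 + o\right) = 0$)
$\frac{S{\left(180 \right)}}{27022} + \frac{38093}{-13947} = \frac{0}{27022} + \frac{38093}{-13947} = 0 \cdot \frac{1}{27022} + 38093 \left(- \frac{1}{13947}\right) = 0 - \frac{38093}{13947} = - \frac{38093}{13947}$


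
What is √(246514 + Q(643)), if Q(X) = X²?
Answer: √659963 ≈ 812.38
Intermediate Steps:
√(246514 + Q(643)) = √(246514 + 643²) = √(246514 + 413449) = √659963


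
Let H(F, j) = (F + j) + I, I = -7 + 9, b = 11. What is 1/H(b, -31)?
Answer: -1/18 ≈ -0.055556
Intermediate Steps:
I = 2
H(F, j) = 2 + F + j (H(F, j) = (F + j) + 2 = 2 + F + j)
1/H(b, -31) = 1/(2 + 11 - 31) = 1/(-18) = -1/18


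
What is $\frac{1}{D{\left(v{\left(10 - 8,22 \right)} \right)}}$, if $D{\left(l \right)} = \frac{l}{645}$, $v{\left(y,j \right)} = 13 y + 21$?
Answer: $\frac{645}{47} \approx 13.723$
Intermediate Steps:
$v{\left(y,j \right)} = 21 + 13 y$
$D{\left(l \right)} = \frac{l}{645}$ ($D{\left(l \right)} = l \frac{1}{645} = \frac{l}{645}$)
$\frac{1}{D{\left(v{\left(10 - 8,22 \right)} \right)}} = \frac{1}{\frac{1}{645} \left(21 + 13 \left(10 - 8\right)\right)} = \frac{1}{\frac{1}{645} \left(21 + 13 \cdot 2\right)} = \frac{1}{\frac{1}{645} \left(21 + 26\right)} = \frac{1}{\frac{1}{645} \cdot 47} = \frac{1}{\frac{47}{645}} = \frac{645}{47}$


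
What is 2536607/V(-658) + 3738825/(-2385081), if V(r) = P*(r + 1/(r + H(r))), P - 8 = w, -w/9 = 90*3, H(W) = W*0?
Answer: 477957243136/19849954551505 ≈ 0.024079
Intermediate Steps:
H(W) = 0
w = -2430 (w = -810*3 = -9*270 = -2430)
P = -2422 (P = 8 - 2430 = -2422)
V(r) = -2422*r - 2422/r (V(r) = -2422*(r + 1/(r + 0)) = -2422*(r + 1/r) = -2422*r - 2422/r)
2536607/V(-658) + 3738825/(-2385081) = 2536607/(-2422*(-658) - 2422/(-658)) + 3738825/(-2385081) = 2536607/(1593676 - 2422*(-1/658)) + 3738825*(-1/2385081) = 2536607/(1593676 + 173/47) - 415425/265009 = 2536607/(74902945/47) - 415425/265009 = 2536607*(47/74902945) - 415425/265009 = 119220529/74902945 - 415425/265009 = 477957243136/19849954551505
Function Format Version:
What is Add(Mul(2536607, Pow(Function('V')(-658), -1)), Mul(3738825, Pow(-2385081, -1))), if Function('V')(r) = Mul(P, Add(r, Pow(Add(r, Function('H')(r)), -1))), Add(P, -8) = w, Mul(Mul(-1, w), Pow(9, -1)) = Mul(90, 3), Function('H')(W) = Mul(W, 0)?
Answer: Rational(477957243136, 19849954551505) ≈ 0.024079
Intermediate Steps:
Function('H')(W) = 0
w = -2430 (w = Mul(-9, Mul(90, 3)) = Mul(-9, 270) = -2430)
P = -2422 (P = Add(8, -2430) = -2422)
Function('V')(r) = Add(Mul(-2422, r), Mul(-2422, Pow(r, -1))) (Function('V')(r) = Mul(-2422, Add(r, Pow(Add(r, 0), -1))) = Mul(-2422, Add(r, Pow(r, -1))) = Add(Mul(-2422, r), Mul(-2422, Pow(r, -1))))
Add(Mul(2536607, Pow(Function('V')(-658), -1)), Mul(3738825, Pow(-2385081, -1))) = Add(Mul(2536607, Pow(Add(Mul(-2422, -658), Mul(-2422, Pow(-658, -1))), -1)), Mul(3738825, Pow(-2385081, -1))) = Add(Mul(2536607, Pow(Add(1593676, Mul(-2422, Rational(-1, 658))), -1)), Mul(3738825, Rational(-1, 2385081))) = Add(Mul(2536607, Pow(Add(1593676, Rational(173, 47)), -1)), Rational(-415425, 265009)) = Add(Mul(2536607, Pow(Rational(74902945, 47), -1)), Rational(-415425, 265009)) = Add(Mul(2536607, Rational(47, 74902945)), Rational(-415425, 265009)) = Add(Rational(119220529, 74902945), Rational(-415425, 265009)) = Rational(477957243136, 19849954551505)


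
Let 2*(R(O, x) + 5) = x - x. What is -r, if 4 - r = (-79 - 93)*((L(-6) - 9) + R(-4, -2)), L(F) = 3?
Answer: 1888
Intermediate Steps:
R(O, x) = -5 (R(O, x) = -5 + (x - x)/2 = -5 + (1/2)*0 = -5 + 0 = -5)
r = -1888 (r = 4 - (-79 - 93)*((3 - 9) - 5) = 4 - (-172)*(-6 - 5) = 4 - (-172)*(-11) = 4 - 1*1892 = 4 - 1892 = -1888)
-r = -1*(-1888) = 1888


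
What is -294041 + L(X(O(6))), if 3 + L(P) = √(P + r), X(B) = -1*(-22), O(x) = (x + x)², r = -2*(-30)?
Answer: -294044 + √82 ≈ -2.9404e+5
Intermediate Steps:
r = 60
O(x) = 4*x² (O(x) = (2*x)² = 4*x²)
X(B) = 22
L(P) = -3 + √(60 + P) (L(P) = -3 + √(P + 60) = -3 + √(60 + P))
-294041 + L(X(O(6))) = -294041 + (-3 + √(60 + 22)) = -294041 + (-3 + √82) = -294044 + √82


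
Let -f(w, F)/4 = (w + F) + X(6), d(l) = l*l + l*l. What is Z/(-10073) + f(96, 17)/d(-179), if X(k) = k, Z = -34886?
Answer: 1115384952/322748993 ≈ 3.4559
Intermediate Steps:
d(l) = 2*l² (d(l) = l² + l² = 2*l²)
f(w, F) = -24 - 4*F - 4*w (f(w, F) = -4*((w + F) + 6) = -4*((F + w) + 6) = -4*(6 + F + w) = -24 - 4*F - 4*w)
Z/(-10073) + f(96, 17)/d(-179) = -34886/(-10073) + (-24 - 4*17 - 4*96)/((2*(-179)²)) = -34886*(-1/10073) + (-24 - 68 - 384)/((2*32041)) = 34886/10073 - 476/64082 = 34886/10073 - 476*1/64082 = 34886/10073 - 238/32041 = 1115384952/322748993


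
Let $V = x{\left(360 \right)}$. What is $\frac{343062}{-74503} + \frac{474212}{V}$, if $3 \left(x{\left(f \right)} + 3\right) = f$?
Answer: $\frac{2714621414}{670527} \approx 4048.5$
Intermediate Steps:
$x{\left(f \right)} = -3 + \frac{f}{3}$
$V = 117$ ($V = -3 + \frac{1}{3} \cdot 360 = -3 + 120 = 117$)
$\frac{343062}{-74503} + \frac{474212}{V} = \frac{343062}{-74503} + \frac{474212}{117} = 343062 \left(- \frac{1}{74503}\right) + 474212 \cdot \frac{1}{117} = - \frac{343062}{74503} + \frac{474212}{117} = \frac{2714621414}{670527}$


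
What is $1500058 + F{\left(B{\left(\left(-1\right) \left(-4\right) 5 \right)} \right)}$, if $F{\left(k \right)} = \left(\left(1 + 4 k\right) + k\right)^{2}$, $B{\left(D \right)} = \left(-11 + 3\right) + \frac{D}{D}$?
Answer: $1501214$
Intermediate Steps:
$B{\left(D \right)} = -7$ ($B{\left(D \right)} = -8 + 1 = -7$)
$F{\left(k \right)} = \left(1 + 5 k\right)^{2}$
$1500058 + F{\left(B{\left(\left(-1\right) \left(-4\right) 5 \right)} \right)} = 1500058 + \left(1 + 5 \left(-7\right)\right)^{2} = 1500058 + \left(1 - 35\right)^{2} = 1500058 + \left(-34\right)^{2} = 1500058 + 1156 = 1501214$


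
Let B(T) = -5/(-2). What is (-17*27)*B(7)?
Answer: -2295/2 ≈ -1147.5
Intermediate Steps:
B(T) = 5/2 (B(T) = -5*(-½) = 5/2)
(-17*27)*B(7) = -17*27*(5/2) = -459*5/2 = -2295/2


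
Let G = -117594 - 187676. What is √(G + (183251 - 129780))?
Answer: I*√251799 ≈ 501.8*I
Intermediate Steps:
G = -305270
√(G + (183251 - 129780)) = √(-305270 + (183251 - 129780)) = √(-305270 + 53471) = √(-251799) = I*√251799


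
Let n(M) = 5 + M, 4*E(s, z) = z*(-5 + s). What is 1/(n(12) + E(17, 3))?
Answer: 1/26 ≈ 0.038462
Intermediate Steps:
E(s, z) = z*(-5 + s)/4 (E(s, z) = (z*(-5 + s))/4 = z*(-5 + s)/4)
1/(n(12) + E(17, 3)) = 1/((5 + 12) + (1/4)*3*(-5 + 17)) = 1/(17 + (1/4)*3*12) = 1/(17 + 9) = 1/26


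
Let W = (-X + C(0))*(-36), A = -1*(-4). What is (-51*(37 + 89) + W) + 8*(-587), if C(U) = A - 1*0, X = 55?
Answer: -9286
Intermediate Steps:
A = 4
C(U) = 4 (C(U) = 4 - 1*0 = 4 + 0 = 4)
W = 1836 (W = (-1*55 + 4)*(-36) = (-55 + 4)*(-36) = -51*(-36) = 1836)
(-51*(37 + 89) + W) + 8*(-587) = (-51*(37 + 89) + 1836) + 8*(-587) = (-51*126 + 1836) - 4696 = (-6426 + 1836) - 4696 = -4590 - 4696 = -9286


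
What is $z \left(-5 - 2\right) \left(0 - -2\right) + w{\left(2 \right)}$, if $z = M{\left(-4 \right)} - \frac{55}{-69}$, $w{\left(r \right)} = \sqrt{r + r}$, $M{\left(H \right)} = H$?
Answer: $\frac{3232}{69} \approx 46.841$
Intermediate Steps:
$w{\left(r \right)} = \sqrt{2} \sqrt{r}$ ($w{\left(r \right)} = \sqrt{2 r} = \sqrt{2} \sqrt{r}$)
$z = - \frac{221}{69}$ ($z = -4 - \frac{55}{-69} = -4 - - \frac{55}{69} = -4 + \frac{55}{69} = - \frac{221}{69} \approx -3.2029$)
$z \left(-5 - 2\right) \left(0 - -2\right) + w{\left(2 \right)} = - \frac{221 \left(-5 - 2\right) \left(0 - -2\right)}{69} + \sqrt{2} \sqrt{2} = - \frac{221 \left(- 7 \left(0 + 2\right)\right)}{69} + 2 = - \frac{221 \left(\left(-7\right) 2\right)}{69} + 2 = \left(- \frac{221}{69}\right) \left(-14\right) + 2 = \frac{3094}{69} + 2 = \frac{3232}{69}$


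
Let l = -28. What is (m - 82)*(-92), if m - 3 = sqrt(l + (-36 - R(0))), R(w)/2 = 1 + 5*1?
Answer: 7268 - 184*I*sqrt(19) ≈ 7268.0 - 802.04*I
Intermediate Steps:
R(w) = 12 (R(w) = 2*(1 + 5*1) = 2*(1 + 5) = 2*6 = 12)
m = 3 + 2*I*sqrt(19) (m = 3 + sqrt(-28 + (-36 - 1*12)) = 3 + sqrt(-28 + (-36 - 12)) = 3 + sqrt(-28 - 48) = 3 + sqrt(-76) = 3 + 2*I*sqrt(19) ≈ 3.0 + 8.7178*I)
(m - 82)*(-92) = ((3 + 2*I*sqrt(19)) - 82)*(-92) = (-79 + 2*I*sqrt(19))*(-92) = 7268 - 184*I*sqrt(19)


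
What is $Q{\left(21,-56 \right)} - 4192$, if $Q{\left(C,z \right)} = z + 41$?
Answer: $-4207$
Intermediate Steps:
$Q{\left(C,z \right)} = 41 + z$
$Q{\left(21,-56 \right)} - 4192 = \left(41 - 56\right) - 4192 = -15 - 4192 = -4207$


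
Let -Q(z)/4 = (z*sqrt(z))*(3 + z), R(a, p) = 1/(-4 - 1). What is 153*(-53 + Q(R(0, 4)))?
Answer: -8109 + 8568*I*sqrt(5)/125 ≈ -8109.0 + 153.27*I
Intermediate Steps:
R(a, p) = -1/5 (R(a, p) = 1/(-5) = -1/5)
Q(z) = -4*z**(3/2)*(3 + z) (Q(z) = -4*z*sqrt(z)*(3 + z) = -4*z**(3/2)*(3 + z))
153*(-53 + Q(R(0, 4))) = 153*(-53 + 4*(-1/5)**(3/2)*(-3 - 1*(-1/5))) = 153*(-53 + 4*(-I*sqrt(5)/25)*(-3 + 1/5)) = 153*(-53 + 4*(-I*sqrt(5)/25)*(-14/5)) = 153*(-53 + 56*I*sqrt(5)/125) = -8109 + 8568*I*sqrt(5)/125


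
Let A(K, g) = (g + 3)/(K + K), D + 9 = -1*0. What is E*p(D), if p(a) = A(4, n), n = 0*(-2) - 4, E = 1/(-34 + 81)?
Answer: -1/376 ≈ -0.0026596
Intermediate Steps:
E = 1/47 ≈ 0.021277
n = -4 (n = 0 - 4 = -4)
D = -9 (D = -9 - 1*0 = -9 + 0 = -9)
A(K, g) = (3 + g)/(2*K) (A(K, g) = (3 + g)/((2*K)) = (3 + g)*(1/(2*K)) = (3 + g)/(2*K))
p(a) = -⅛ (p(a) = (½)*(3 - 4)/4 = (½)*(¼)*(-1) = -⅛)
E*p(D) = (1/47)*(-⅛) = -1/376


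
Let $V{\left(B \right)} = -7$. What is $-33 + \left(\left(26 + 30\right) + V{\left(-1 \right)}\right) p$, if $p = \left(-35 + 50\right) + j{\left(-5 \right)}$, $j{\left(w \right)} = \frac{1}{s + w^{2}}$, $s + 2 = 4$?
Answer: $\frac{19003}{27} \approx 703.81$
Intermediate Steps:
$s = 2$ ($s = -2 + 4 = 2$)
$j{\left(w \right)} = \frac{1}{2 + w^{2}}$
$p = \frac{406}{27}$ ($p = \left(-35 + 50\right) + \frac{1}{2 + \left(-5\right)^{2}} = 15 + \frac{1}{2 + 25} = 15 + \frac{1}{27} = \frac{406}{27} \approx 15.037$)
$-33 + \left(\left(26 + 30\right) + V{\left(-1 \right)}\right) p = -33 + \left(\left(26 + 30\right) - 7\right) \frac{406}{27} = -33 + \left(56 - 7\right) \frac{406}{27} = -33 + 49 \cdot \frac{406}{27} = -33 + \frac{19894}{27} = \frac{19003}{27}$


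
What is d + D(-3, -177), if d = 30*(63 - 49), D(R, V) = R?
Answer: 417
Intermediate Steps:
d = 420 (d = 30*14 = 420)
d + D(-3, -177) = 420 - 3 = 417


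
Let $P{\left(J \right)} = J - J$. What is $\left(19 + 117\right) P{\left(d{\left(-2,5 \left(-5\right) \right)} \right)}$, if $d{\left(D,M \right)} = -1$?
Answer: $0$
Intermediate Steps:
$P{\left(J \right)} = 0$
$\left(19 + 117\right) P{\left(d{\left(-2,5 \left(-5\right) \right)} \right)} = \left(19 + 117\right) 0 = 136 \cdot 0 = 0$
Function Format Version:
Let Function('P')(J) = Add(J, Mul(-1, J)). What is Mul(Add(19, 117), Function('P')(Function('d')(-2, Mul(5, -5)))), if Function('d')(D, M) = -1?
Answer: 0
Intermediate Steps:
Function('P')(J) = 0
Mul(Add(19, 117), Function('P')(Function('d')(-2, Mul(5, -5)))) = Mul(Add(19, 117), 0) = Mul(136, 0) = 0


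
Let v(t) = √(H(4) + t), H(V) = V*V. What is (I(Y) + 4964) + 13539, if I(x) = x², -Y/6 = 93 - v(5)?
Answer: 330623 - 6696*√21 ≈ 2.9994e+5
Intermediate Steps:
H(V) = V²
v(t) = √(16 + t) (v(t) = √(4² + t) = √(16 + t))
Y = -558 + 6*√21 (Y = -6*(93 - √(16 + 5)) = -6*(93 - √21) = -558 + 6*√21 ≈ -530.50)
(I(Y) + 4964) + 13539 = ((-558 + 6*√21)² + 4964) + 13539 = (4964 + (-558 + 6*√21)²) + 13539 = 18503 + (-558 + 6*√21)²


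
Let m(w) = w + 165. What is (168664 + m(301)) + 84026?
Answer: 253156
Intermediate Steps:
m(w) = 165 + w
(168664 + m(301)) + 84026 = (168664 + (165 + 301)) + 84026 = (168664 + 466) + 84026 = 169130 + 84026 = 253156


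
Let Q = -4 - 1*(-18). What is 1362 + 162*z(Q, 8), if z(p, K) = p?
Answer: 3630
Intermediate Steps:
Q = 14 (Q = -4 + 18 = 14)
1362 + 162*z(Q, 8) = 1362 + 162*14 = 1362 + 2268 = 3630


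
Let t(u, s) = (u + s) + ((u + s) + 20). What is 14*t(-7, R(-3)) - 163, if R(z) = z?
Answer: -163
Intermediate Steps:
t(u, s) = 20 + 2*s + 2*u (t(u, s) = (s + u) + ((s + u) + 20) = (s + u) + (20 + s + u) = 20 + 2*s + 2*u)
14*t(-7, R(-3)) - 163 = 14*(20 + 2*(-3) + 2*(-7)) - 163 = 14*(20 - 6 - 14) - 163 = 14*0 - 163 = 0 - 163 = -163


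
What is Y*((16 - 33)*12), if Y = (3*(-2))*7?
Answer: 8568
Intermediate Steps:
Y = -42 (Y = -6*7 = -42)
Y*((16 - 33)*12) = -42*(16 - 33)*12 = -(-714)*12 = -42*(-204) = 8568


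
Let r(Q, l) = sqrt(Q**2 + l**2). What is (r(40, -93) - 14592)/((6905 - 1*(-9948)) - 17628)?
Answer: 14592/775 - sqrt(10249)/775 ≈ 18.698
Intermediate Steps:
(r(40, -93) - 14592)/((6905 - 1*(-9948)) - 17628) = (sqrt(40**2 + (-93)**2) - 14592)/((6905 - 1*(-9948)) - 17628) = (sqrt(1600 + 8649) - 14592)/((6905 + 9948) - 17628) = (sqrt(10249) - 14592)/(16853 - 17628) = (-14592 + sqrt(10249))/(-775) = (-14592 + sqrt(10249))*(-1/775) = 14592/775 - sqrt(10249)/775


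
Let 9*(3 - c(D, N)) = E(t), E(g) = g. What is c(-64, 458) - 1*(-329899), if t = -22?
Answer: 2969140/9 ≈ 3.2990e+5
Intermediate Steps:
c(D, N) = 49/9 (c(D, N) = 3 - ⅑*(-22) = 3 + 22/9 = 49/9)
c(-64, 458) - 1*(-329899) = 49/9 - 1*(-329899) = 49/9 + 329899 = 2969140/9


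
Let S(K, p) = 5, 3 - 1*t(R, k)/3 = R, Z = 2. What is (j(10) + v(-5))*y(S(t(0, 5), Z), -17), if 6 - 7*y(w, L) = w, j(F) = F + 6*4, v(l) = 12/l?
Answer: 158/35 ≈ 4.5143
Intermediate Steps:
t(R, k) = 9 - 3*R
j(F) = 24 + F (j(F) = F + 24 = 24 + F)
y(w, L) = 6/7 - w/7
(j(10) + v(-5))*y(S(t(0, 5), Z), -17) = ((24 + 10) + 12/(-5))*(6/7 - 1/7*5) = (34 + 12*(-1/5))*(6/7 - 5/7) = (34 - 12/5)*(1/7) = (158/5)*(1/7) = 158/35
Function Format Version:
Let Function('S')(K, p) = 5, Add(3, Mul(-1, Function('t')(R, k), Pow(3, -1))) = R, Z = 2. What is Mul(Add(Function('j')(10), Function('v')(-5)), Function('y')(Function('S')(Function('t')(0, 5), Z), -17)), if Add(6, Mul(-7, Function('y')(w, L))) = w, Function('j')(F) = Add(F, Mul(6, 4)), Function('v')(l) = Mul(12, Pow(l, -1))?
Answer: Rational(158, 35) ≈ 4.5143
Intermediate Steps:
Function('t')(R, k) = Add(9, Mul(-3, R))
Function('j')(F) = Add(24, F) (Function('j')(F) = Add(F, 24) = Add(24, F))
Function('y')(w, L) = Add(Rational(6, 7), Mul(Rational(-1, 7), w))
Mul(Add(Function('j')(10), Function('v')(-5)), Function('y')(Function('S')(Function('t')(0, 5), Z), -17)) = Mul(Add(Add(24, 10), Mul(12, Pow(-5, -1))), Add(Rational(6, 7), Mul(Rational(-1, 7), 5))) = Mul(Add(34, Mul(12, Rational(-1, 5))), Add(Rational(6, 7), Rational(-5, 7))) = Mul(Add(34, Rational(-12, 5)), Rational(1, 7)) = Mul(Rational(158, 5), Rational(1, 7)) = Rational(158, 35)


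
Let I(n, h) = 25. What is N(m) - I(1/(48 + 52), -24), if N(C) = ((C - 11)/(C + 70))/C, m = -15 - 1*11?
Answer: -28563/1144 ≈ -24.968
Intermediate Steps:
m = -26 (m = -15 - 11 = -26)
N(C) = (-11 + C)/(C*(70 + C)) (N(C) = ((-11 + C)/(70 + C))/C = (-11 + C)/(C*(70 + C)))
N(m) - I(1/(48 + 52), -24) = (-11 - 26)/((-26)*(70 - 26)) - 1*25 = -1/26*(-37)/44 - 25 = -1/26*1/44*(-37) - 25 = 37/1144 - 25 = -28563/1144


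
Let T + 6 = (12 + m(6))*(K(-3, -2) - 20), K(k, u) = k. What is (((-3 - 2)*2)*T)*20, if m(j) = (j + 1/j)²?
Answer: 2081950/9 ≈ 2.3133e+5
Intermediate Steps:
T = -41639/36 (T = -6 + (12 + (1 + 6²)²/6²)*(-3 - 20) = -6 + (12 + (1 + 36)²/36)*(-23) = -6 + (12 + (1/36)*37²)*(-23) = -6 + (12 + (1/36)*1369)*(-23) = -6 + (12 + 1369/36)*(-23) = -6 + (1801/36)*(-23) = -6 - 41423/36 = -41639/36 ≈ -1156.6)
(((-3 - 2)*2)*T)*20 = (((-3 - 2)*2)*(-41639/36))*20 = (-5*2*(-41639/36))*20 = -10*(-41639/36)*20 = (208195/18)*20 = 2081950/9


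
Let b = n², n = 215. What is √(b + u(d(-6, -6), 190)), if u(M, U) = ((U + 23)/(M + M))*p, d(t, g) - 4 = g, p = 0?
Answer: 215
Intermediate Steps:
b = 46225 (b = 215² = 46225)
d(t, g) = 4 + g
u(M, U) = 0 (u(M, U) = ((U + 23)/(M + M))*0 = ((23 + U)/((2*M)))*0 = ((23 + U)*(1/(2*M)))*0 = ((23 + U)/(2*M))*0 = 0)
√(b + u(d(-6, -6), 190)) = √(46225 + 0) = √46225 = 215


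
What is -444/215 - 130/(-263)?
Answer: -88822/56545 ≈ -1.5708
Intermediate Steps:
-444/215 - 130/(-263) = -444*1/215 - 130*(-1/263) = -444/215 + 130/263 = -88822/56545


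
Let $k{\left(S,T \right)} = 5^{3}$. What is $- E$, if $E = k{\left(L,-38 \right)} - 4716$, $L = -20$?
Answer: $4591$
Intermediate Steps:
$k{\left(S,T \right)} = 125$
$E = -4591$ ($E = 125 - 4716 = -4591$)
$- E = \left(-1\right) \left(-4591\right) = 4591$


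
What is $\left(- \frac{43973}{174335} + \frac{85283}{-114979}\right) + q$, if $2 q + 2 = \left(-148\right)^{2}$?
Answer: $\frac{219491381497343}{20044863965} \approx 10950.0$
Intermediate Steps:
$q = 10951$ ($q = -1 + \frac{\left(-148\right)^{2}}{2} = -1 + \frac{1}{2} \cdot 21904 = -1 + 10952 = 10951$)
$\left(- \frac{43973}{174335} + \frac{85283}{-114979}\right) + q = \left(- \frac{43973}{174335} + \frac{85283}{-114979}\right) + 10951 = \left(\left(-43973\right) \frac{1}{174335} + 85283 \left(- \frac{1}{114979}\right)\right) + 10951 = \left(- \frac{43973}{174335} - \frac{85283}{114979}\right) + 10951 = - \frac{19923783372}{20044863965} + 10951 = \frac{219491381497343}{20044863965}$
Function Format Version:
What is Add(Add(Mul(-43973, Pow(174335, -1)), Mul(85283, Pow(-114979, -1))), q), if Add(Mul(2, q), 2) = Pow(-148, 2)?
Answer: Rational(219491381497343, 20044863965) ≈ 10950.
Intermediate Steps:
q = 10951 (q = Add(-1, Mul(Rational(1, 2), Pow(-148, 2))) = Add(-1, Mul(Rational(1, 2), 21904)) = Add(-1, 10952) = 10951)
Add(Add(Mul(-43973, Pow(174335, -1)), Mul(85283, Pow(-114979, -1))), q) = Add(Add(Mul(-43973, Pow(174335, -1)), Mul(85283, Pow(-114979, -1))), 10951) = Add(Add(Mul(-43973, Rational(1, 174335)), Mul(85283, Rational(-1, 114979))), 10951) = Add(Add(Rational(-43973, 174335), Rational(-85283, 114979)), 10951) = Add(Rational(-19923783372, 20044863965), 10951) = Rational(219491381497343, 20044863965)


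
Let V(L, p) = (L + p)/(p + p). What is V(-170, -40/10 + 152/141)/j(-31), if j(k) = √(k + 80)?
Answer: 12191/2884 ≈ 4.2271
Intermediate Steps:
V(L, p) = (L + p)/(2*p) (V(L, p) = (L + p)/((2*p)) = (L + p)*(1/(2*p)) = (L + p)/(2*p))
j(k) = √(80 + k)
V(-170, -40/10 + 152/141)/j(-31) = ((-170 + (-40/10 + 152/141))/(2*(-40/10 + 152/141)))/(√(80 - 31)) = ((-170 + (-40*⅒ + 152*(1/141)))/(2*(-40*⅒ + 152*(1/141))))/(√49) = ((-170 + (-4 + 152/141))/(2*(-4 + 152/141)))/7 = ((-170 - 412/141)/(2*(-412/141)))*(⅐) = ((½)*(-141/412)*(-24382/141))*(⅐) = (12191/412)*(⅐) = 12191/2884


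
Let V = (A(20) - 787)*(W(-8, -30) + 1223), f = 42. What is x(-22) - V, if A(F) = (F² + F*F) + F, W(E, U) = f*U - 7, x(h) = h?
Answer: 1430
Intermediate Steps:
W(E, U) = -7 + 42*U (W(E, U) = 42*U - 7 = -7 + 42*U)
A(F) = F + 2*F² (A(F) = (F² + F²) + F = 2*F² + F = F + 2*F²)
V = -1452 (V = (20*(1 + 2*20) - 787)*((-7 + 42*(-30)) + 1223) = (20*(1 + 40) - 787)*((-7 - 1260) + 1223) = (20*41 - 787)*(-1267 + 1223) = (820 - 787)*(-44) = 33*(-44) = -1452)
x(-22) - V = -22 - 1*(-1452) = -22 + 1452 = 1430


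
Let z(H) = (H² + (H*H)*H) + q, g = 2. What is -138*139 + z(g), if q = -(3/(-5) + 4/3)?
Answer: -287561/15 ≈ -19171.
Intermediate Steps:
q = -11/15 (q = -(3*(-⅕) + 4*(⅓)) = -(-⅗ + 4/3) = -1*11/15 = -11/15 ≈ -0.73333)
z(H) = -11/15 + H² + H³ (z(H) = (H² + (H*H)*H) - 11/15 = (H² + H²*H) - 11/15 = (H² + H³) - 11/15 = -11/15 + H² + H³)
-138*139 + z(g) = -138*139 + (-11/15 + 2² + 2³) = -19182 + (-11/15 + 4 + 8) = -19182 + 169/15 = -287561/15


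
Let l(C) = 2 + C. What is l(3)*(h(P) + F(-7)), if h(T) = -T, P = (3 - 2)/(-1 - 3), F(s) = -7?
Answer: -135/4 ≈ -33.750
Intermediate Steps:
P = -1/4 (P = 1/(-4) = 1*(-1/4) = -1/4 ≈ -0.25000)
l(3)*(h(P) + F(-7)) = (2 + 3)*(-1*(-1/4) - 7) = 5*(1/4 - 7) = 5*(-27/4) = -135/4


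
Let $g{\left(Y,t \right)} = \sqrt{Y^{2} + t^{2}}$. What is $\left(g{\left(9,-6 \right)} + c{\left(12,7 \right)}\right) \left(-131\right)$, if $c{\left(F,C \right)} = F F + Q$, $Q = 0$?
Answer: $-18864 - 393 \sqrt{13} \approx -20281.0$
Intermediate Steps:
$c{\left(F,C \right)} = F^{2}$ ($c{\left(F,C \right)} = F F + 0 = F^{2} + 0 = F^{2}$)
$\left(g{\left(9,-6 \right)} + c{\left(12,7 \right)}\right) \left(-131\right) = \left(\sqrt{9^{2} + \left(-6\right)^{2}} + 12^{2}\right) \left(-131\right) = \left(\sqrt{81 + 36} + 144\right) \left(-131\right) = \left(\sqrt{117} + 144\right) \left(-131\right) = \left(3 \sqrt{13} + 144\right) \left(-131\right) = \left(144 + 3 \sqrt{13}\right) \left(-131\right) = -18864 - 393 \sqrt{13}$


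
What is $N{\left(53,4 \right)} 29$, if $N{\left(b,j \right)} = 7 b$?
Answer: $10759$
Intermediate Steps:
$N{\left(53,4 \right)} 29 = 7 \cdot 53 \cdot 29 = 371 \cdot 29 = 10759$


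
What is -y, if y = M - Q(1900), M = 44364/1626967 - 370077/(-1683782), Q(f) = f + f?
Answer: 10409262644566093/2739457749194 ≈ 3799.8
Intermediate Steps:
Q(f) = 2*f
M = 676802371107/2739457749194 (M = 44364*(1/1626967) - 370077*(-1/1683782) = 44364/1626967 + 370077/1683782 = 676802371107/2739457749194 ≈ 0.24706)
y = -10409262644566093/2739457749194 (y = 676802371107/2739457749194 - 2*1900 = 676802371107/2739457749194 - 1*3800 = 676802371107/2739457749194 - 3800 = -10409262644566093/2739457749194 ≈ -3799.8)
-y = -1*(-10409262644566093/2739457749194) = 10409262644566093/2739457749194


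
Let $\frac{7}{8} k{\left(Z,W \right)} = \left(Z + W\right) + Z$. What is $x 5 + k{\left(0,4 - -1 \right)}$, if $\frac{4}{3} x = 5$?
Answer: $\frac{685}{28} \approx 24.464$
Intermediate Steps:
$x = \frac{15}{4}$ ($x = \frac{3}{4} \cdot 5 = \frac{15}{4} \approx 3.75$)
$k{\left(Z,W \right)} = \frac{8 W}{7} + \frac{16 Z}{7}$ ($k{\left(Z,W \right)} = \frac{8 \left(\left(Z + W\right) + Z\right)}{7} = \frac{8 \left(\left(W + Z\right) + Z\right)}{7} = \frac{8 \left(W + 2 Z\right)}{7} = \frac{8 W}{7} + \frac{16 Z}{7}$)
$x 5 + k{\left(0,4 - -1 \right)} = \frac{15}{4} \cdot 5 + \left(\frac{8 \left(4 - -1\right)}{7} + \frac{16}{7} \cdot 0\right) = \frac{75}{4} + \left(\frac{8 \left(4 + 1\right)}{7} + 0\right) = \frac{75}{4} + \left(\frac{8}{7} \cdot 5 + 0\right) = \frac{75}{4} + \left(\frac{40}{7} + 0\right) = \frac{75}{4} + \frac{40}{7} = \frac{685}{28}$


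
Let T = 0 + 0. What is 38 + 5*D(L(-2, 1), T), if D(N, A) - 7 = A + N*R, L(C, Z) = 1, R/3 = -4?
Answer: 13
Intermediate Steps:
R = -12 (R = 3*(-4) = -12)
T = 0
D(N, A) = 7 + A - 12*N (D(N, A) = 7 + (A + N*(-12)) = 7 + (A - 12*N) = 7 + A - 12*N)
38 + 5*D(L(-2, 1), T) = 38 + 5*(7 + 0 - 12*1) = 38 + 5*(7 + 0 - 12) = 38 + 5*(-5) = 38 - 25 = 13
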